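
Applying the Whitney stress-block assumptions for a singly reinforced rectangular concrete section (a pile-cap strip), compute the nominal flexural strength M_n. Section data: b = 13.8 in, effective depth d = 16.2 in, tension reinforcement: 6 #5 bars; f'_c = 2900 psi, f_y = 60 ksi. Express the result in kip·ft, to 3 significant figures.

A_s = 6 × 0.31 = 1.86 in².
T = A_s f_y = 1.86 × 60 = 111.6 kips.
a = T/(0.85 f'_c b) = 111.6/(0.85 × 2.9 × 13.8) = 3.281 in.
M_n = T(d − a/2) = 111.6 × (16.2 − 1.6405) = 1624.8 kip·in = 1624.8/12 = 135.40 kip·ft.

M_n ≈ 135 kip·ft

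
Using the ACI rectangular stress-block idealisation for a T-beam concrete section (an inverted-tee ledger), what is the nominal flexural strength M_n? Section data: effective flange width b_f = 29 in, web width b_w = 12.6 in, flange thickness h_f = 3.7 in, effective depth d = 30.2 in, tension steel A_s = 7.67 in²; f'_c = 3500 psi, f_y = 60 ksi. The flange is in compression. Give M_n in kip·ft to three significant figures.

M_n ≈ 1040 kip·ft

Tension: T = A_s f_y = 7.67 × 60 = 460.2 kips.
Try a within the flange: a = T/(0.85 f'_c b_f) = 460.2/(0.85 × 3.5 × 29) = 5.334 in.
a = 5.334 > h_f = 3.7 in: the block extends into the web. Split into flange-overhang and web parts.
C_f = 0.85 f'_c (b_f − b_w) h_f = 0.85 × 3.5 × (29 − 12.6) × 3.7 = 180.5 kips.
Remaining web compression depth: a_w = (T − C_f)/(0.85 f'_c b_w) = (460.2 − 180.5)/(0.85 × 3.5 × 12.6) = 7.462 in.
M_n = C_f(d − h_f/2) + (T − C_f)(d − a_w/2) = 180.5 × (30.2 − 1.85) + 279.7 × (30.2 − 3.731) = 5117.2 + 7403.4 = 12520.6 kip·in.
M_n = 12520.6/12 = 1043.38 kip·ft.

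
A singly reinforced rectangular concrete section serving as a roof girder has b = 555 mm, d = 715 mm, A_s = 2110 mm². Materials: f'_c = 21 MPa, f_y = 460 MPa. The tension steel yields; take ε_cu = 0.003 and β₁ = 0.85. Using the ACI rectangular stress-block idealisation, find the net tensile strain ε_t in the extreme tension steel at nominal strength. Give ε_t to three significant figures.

ε_t ≈ 0.0156

a = A_s f_y/(0.85 f'_c b) = 97.97 mm.
β₁ = 0.85, so c = a/β₁ = 97.97/0.85 = 115.26 mm.
From the linear strain diagram with ε_cu = 0.003: ε_t = 0.003 (d − c)/c = 0.003 × (715 − 115.26)/115.26 = 0.0156.
Since ε_t ≥ 0.005, the section is tension-controlled.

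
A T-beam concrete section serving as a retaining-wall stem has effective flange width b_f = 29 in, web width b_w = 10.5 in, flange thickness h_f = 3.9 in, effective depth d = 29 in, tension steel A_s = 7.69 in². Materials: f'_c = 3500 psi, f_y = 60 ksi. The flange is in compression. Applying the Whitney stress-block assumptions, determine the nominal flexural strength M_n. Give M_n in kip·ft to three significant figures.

M_n ≈ 999 kip·ft

Tension: T = A_s f_y = 7.69 × 60 = 461.4 kips.
Try a within the flange: a = T/(0.85 f'_c b_f) = 461.4/(0.85 × 3.5 × 29) = 5.348 in.
a = 5.348 > h_f = 3.9 in: the block extends into the web. Split into flange-overhang and web parts.
C_f = 0.85 f'_c (b_f − b_w) h_f = 0.85 × 3.5 × (29 − 10.5) × 3.9 = 214.6 kips.
Remaining web compression depth: a_w = (T − C_f)/(0.85 f'_c b_w) = (461.4 − 214.6)/(0.85 × 3.5 × 10.5) = 7.901 in.
M_n = C_f(d − h_f/2) + (T − C_f)(d − a_w/2) = 214.6 × (29 − 1.95) + 246.8 × (29 − 3.9505) = 5804.9 + 6182.2 = 11987.1 kip·in.
M_n = 11987.1/12 = 998.93 kip·ft.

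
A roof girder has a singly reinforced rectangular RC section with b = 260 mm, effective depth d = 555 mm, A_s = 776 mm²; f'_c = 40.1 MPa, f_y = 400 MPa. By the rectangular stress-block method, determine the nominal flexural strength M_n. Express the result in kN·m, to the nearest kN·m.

M_n ≈ 167 kN·m

T = A_s f_y = 776 × 400 = 310400 N = 310.4 kN.
From C = T: a = T/(0.85 f'_c b) = 310400/(0.85 × 40.1 × 260) = 35.03 mm.
M_n = T(d − a/2) = 310.4 kN × (555 − 17.515) mm = 166.84 kN·m.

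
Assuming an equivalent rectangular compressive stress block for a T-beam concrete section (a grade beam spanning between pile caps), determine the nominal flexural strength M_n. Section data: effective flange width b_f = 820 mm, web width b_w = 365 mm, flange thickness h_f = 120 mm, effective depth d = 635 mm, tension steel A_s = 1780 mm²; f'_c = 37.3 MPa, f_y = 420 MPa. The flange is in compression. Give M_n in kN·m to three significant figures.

Tension: T = A_s f_y = 1780 × 420 = 747600 N.
Try a within the flange: a = T/(0.85 f'_c b_f) = 747600/(0.85 × 37.3 × 820) = 28.76 mm.
Since a = 28.76 ≤ h_f = 120 mm, the stress block lies entirely in the flange; analyse as a rectangular beam of width b_f.
M_n = T(d − a/2) = 747600 × (635 − 14.38) = 463.98 × 10⁶ N·mm.
M_n = 463.98 kN·m.

M_n ≈ 464 kN·m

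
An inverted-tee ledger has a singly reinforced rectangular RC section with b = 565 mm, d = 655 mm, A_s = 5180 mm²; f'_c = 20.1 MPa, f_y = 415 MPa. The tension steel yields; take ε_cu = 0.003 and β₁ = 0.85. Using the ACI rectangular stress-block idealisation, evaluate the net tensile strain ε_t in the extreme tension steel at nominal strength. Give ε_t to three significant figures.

a = A_s f_y/(0.85 f'_c b) = 222.70 mm.
β₁ = 0.85, so c = a/β₁ = 222.70/0.85 = 262.00 mm.
From the linear strain diagram with ε_cu = 0.003: ε_t = 0.003 (d − c)/c = 0.003 × (655 − 262.00)/262.00 = 0.00450.
ε_t is between 0.004 and 0.005 — transition zone.

ε_t ≈ 0.00450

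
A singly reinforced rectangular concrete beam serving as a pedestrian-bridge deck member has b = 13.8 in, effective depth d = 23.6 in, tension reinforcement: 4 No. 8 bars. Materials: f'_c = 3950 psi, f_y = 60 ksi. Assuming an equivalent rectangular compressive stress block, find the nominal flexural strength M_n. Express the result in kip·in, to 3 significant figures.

M_n ≈ 4090 kip·in

A_s = 4 × 0.79 = 3.16 in².
T = A_s f_y = 3.16 × 60 = 189.6 kips.
a = T/(0.85 f'_c b) = 189.6/(0.85 × 3.95 × 13.8) = 4.092 in.
M_n = T(d − a/2) = 189.6 × (23.6 − 2.046) = 4086.6 kip·in.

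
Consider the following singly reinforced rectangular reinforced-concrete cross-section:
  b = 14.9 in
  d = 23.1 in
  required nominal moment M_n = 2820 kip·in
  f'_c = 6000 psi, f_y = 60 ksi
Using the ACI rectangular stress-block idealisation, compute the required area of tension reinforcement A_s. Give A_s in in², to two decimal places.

A_s ≈ 2.11 in²

From M_n = 0.85 f'_c a b (d − a/2):
a = d − √(d² − 2M_n/(0.85 f'_c b)) = 23.1 − √(23.1² − 2 × 2820/(0.85 × 6 × 14.9)) = 1.667 in.
A_s = 0.85 f'_c a b / f_y = 0.85 × 6 × 1.667 × 14.9 / 60 = 2.111 in².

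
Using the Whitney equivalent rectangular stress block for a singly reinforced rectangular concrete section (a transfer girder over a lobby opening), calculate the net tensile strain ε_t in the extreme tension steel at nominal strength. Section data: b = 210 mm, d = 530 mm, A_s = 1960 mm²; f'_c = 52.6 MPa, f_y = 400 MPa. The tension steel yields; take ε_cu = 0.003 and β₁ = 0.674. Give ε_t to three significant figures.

a = A_s f_y/(0.85 f'_c b) = 83.50 mm.
β₁ = 0.674, so c = a/β₁ = 83.50/0.674 = 123.89 mm.
From the linear strain diagram with ε_cu = 0.003: ε_t = 0.003 (d − c)/c = 0.003 × (530 − 123.89)/123.89 = 0.00983.
Since ε_t ≥ 0.005, the section is tension-controlled.

ε_t ≈ 0.00983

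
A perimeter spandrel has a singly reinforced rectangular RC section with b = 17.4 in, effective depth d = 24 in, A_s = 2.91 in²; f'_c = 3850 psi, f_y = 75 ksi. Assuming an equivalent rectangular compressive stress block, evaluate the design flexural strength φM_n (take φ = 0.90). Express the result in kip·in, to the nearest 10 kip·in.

φM_n ≈ 4340 kip·in

T = A_s f_y = 2.91 × 75 = 218.25 kips.
a = T/(0.85 f'_c b) = 218.25/(0.85 × 3.85 × 17.4) = 3.833 in.
M_n = T(d − a/2) = 218.25 × (24 − 1.9165) = 4819.7 kip·in.
φM_n = 0.90 × 4819.7 = 4337.7 kip·in.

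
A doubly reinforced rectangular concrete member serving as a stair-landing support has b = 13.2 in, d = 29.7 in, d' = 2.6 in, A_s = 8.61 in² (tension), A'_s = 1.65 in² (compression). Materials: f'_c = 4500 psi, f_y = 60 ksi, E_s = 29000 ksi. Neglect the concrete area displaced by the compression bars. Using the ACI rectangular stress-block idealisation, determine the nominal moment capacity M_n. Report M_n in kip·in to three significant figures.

Assume both steels yield.
a = (A_s − A'_s) f_y/(0.85 f'_c b) = (8.61 − 1.65) × 60/(0.85 × 4.5 × 13.2) = 8.271 in.
c = a/β₁ = 8.271/0.825 = 10.025 in; ε'_s = 0.003(c − d')/c = 0.0022 ≥ ε_y = 0.0021, so the compression steel yields.
M_n = (A_s − A'_s) f_y (d − a/2) + A'_s f_y (d − d') = 417.6 × (29.7 − 4.1355) + 99 × (29.7 − 2.6) = 10675.7 + 2682.9 = 13358.6 kip·in.

M_n ≈ 13400 kip·in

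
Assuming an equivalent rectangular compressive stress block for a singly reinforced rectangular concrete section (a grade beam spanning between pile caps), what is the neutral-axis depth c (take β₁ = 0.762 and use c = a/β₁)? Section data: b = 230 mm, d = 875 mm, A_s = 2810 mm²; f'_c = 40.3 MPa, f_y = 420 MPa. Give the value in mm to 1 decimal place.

c ≈ 196.6 mm

T = A_s f_y = 2810 × 420 = 1180200 N = 1180.2 kN.
Setting C = 0.85 f'_c a b equal to T: a = 1180200/(0.85 × 40.3 × 230) = 149.797 mm.
With β₁ = 0.762, c = a/β₁ = 149.797/0.762 = 196.6 mm.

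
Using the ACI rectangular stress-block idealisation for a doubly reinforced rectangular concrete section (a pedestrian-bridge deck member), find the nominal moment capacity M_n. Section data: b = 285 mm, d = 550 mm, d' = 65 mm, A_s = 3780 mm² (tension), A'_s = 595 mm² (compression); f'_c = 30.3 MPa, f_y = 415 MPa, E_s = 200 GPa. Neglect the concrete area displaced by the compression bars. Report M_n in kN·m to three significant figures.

M_n ≈ 728 kN·m

Assume both tension and compression steel yield.
Net tension couple steel: A_s − A'_s = 3185 mm².
a = (A_s − A'_s) f_y / (0.85 f'_c b) = 1321775/(0.85 × 30.3 × 285) = 180.07 mm.
c = a/β₁ = 180.07/0.834 = 215.91 mm; ε'_s = 0.003(c − d')/c = 0.0021 ≥ f_y/E_s = 0.0021, so compression steel does yield.
M_n = (A_s − A'_s) f_y (d − a/2) + A'_s f_y (d − d') = [1321775 × (550 − 90.035) + 246925 × (550 − 65)] × 10⁻⁶ = 607.97 + 119.76 = 727.73 kN·m.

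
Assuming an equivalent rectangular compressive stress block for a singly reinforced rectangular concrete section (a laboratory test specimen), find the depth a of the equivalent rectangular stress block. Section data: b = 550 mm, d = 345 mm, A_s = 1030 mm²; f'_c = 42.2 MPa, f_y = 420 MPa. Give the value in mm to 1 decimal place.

T = A_s f_y = 1030 × 420 = 432600 N = 432.6 kN.
Setting C = 0.85 f'_c a b equal to T: a = 432600/(0.85 × 42.2 × 550) = 21.9 mm.

a ≈ 21.9 mm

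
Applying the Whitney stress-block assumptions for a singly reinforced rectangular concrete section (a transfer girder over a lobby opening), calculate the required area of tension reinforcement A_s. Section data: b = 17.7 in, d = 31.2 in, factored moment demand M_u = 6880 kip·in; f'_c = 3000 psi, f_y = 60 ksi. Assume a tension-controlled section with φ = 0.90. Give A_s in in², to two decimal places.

A_s ≈ 4.52 in²

M_n = M_u/φ = 6880/0.90 = 7644.44 kip·in.
From M_n = 0.85 f'_c a b (d − a/2):
a = d − √(d² − 2M_n/(0.85 f'_c b)) = 31.2 − √(31.2² − 2 × 7644.44/(0.85 × 3 × 17.7)) = 6.007 in.
A_s = 0.85 f'_c a b / f_y = 0.85 × 3 × 6.007 × 17.7 / 60 = 4.519 in².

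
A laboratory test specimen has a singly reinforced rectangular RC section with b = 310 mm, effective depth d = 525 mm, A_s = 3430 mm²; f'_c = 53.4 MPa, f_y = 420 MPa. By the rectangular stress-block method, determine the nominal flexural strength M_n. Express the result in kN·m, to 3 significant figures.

M_n ≈ 683 kN·m

T = A_s f_y = 3430 × 420 = 1440600 N = 1440.6 kN.
From C = T: a = T/(0.85 f'_c b) = 1440600/(0.85 × 53.4 × 310) = 102.38 mm.
M_n = T(d − a/2) = 1440.6 kN × (525 − 51.19) mm = 682.57 kN·m.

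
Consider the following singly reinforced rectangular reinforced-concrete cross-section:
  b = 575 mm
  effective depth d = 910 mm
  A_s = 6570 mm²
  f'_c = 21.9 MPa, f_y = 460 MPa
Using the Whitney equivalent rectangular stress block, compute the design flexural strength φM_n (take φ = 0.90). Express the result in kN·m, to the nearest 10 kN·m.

T = A_s f_y = 6570 × 460 = 3022200 N = 3022.2 kN.
From C = T: a = T/(0.85 f'_c b) = 3022200/(0.85 × 21.9 × 575) = 282.35 mm.
M_n = T(d − a/2) = 3022.2 kN × (910 − 141.175) mm = 2323.54 kN·m.
φM_n = 0.90 × 2323.54 = 2091.19 kN·m.

φM_n ≈ 2090 kN·m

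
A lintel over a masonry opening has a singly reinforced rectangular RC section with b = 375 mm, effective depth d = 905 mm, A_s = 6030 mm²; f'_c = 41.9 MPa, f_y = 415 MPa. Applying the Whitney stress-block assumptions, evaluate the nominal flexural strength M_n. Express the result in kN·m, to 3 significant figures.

T = A_s f_y = 6030 × 415 = 2502450 N = 2502.45 kN.
From C = T: a = T/(0.85 f'_c b) = 2502450/(0.85 × 41.9 × 375) = 187.37 mm.
M_n = T(d − a/2) = 2502.45 kN × (905 − 93.685) mm = 2030.28 kN·m.

M_n ≈ 2030 kN·m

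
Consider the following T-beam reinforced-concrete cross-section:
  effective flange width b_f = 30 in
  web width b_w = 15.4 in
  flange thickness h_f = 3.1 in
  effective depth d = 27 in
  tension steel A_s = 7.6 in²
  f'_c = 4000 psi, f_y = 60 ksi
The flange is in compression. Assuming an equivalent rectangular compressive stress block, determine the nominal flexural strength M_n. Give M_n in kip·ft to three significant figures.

M_n ≈ 933 kip·ft

Tension: T = A_s f_y = 7.6 × 60 = 456 kips.
Try a within the flange: a = T/(0.85 f'_c b_f) = 456/(0.85 × 4 × 30) = 4.471 in.
a = 4.471 > h_f = 3.1 in: the block extends into the web. Split into flange-overhang and web parts.
C_f = 0.85 f'_c (b_f − b_w) h_f = 0.85 × 4 × (30 − 15.4) × 3.1 = 153.9 kips.
Remaining web compression depth: a_w = (T − C_f)/(0.85 f'_c b_w) = (456 − 153.9)/(0.85 × 4 × 15.4) = 5.770 in.
M_n = C_f(d − h_f/2) + (T − C_f)(d − a_w/2) = 153.9 × (27 − 1.55) + 302.1 × (27 − 2.885) = 3916.8 + 7285.1 = 11201.9 kip·in.
M_n = 11201.9/12 = 933.49 kip·ft.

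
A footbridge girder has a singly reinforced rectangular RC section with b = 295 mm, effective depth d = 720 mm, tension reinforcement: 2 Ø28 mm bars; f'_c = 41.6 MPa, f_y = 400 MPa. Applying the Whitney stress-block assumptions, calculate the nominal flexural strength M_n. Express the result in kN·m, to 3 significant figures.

M_n ≈ 343 kN·m

A_s = 2 × 616 = 1232 mm².
T = A_s f_y = 1232 × 400 = 492800 N = 492.8 kN.
From C = T: a = T/(0.85 f'_c b) = 492800/(0.85 × 41.6 × 295) = 47.24 mm.
M_n = T(d − a/2) = 492.8 kN × (720 − 23.62) mm = 343.18 kN·m.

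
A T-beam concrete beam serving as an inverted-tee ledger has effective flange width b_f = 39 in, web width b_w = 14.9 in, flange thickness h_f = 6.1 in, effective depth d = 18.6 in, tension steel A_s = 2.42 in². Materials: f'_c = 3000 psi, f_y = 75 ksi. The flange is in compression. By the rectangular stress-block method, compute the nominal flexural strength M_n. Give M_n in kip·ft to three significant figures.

M_n ≈ 268 kip·ft

Tension: T = A_s f_y = 2.42 × 75 = 181.5 kips.
Try a within the flange: a = T/(0.85 f'_c b_f) = 181.5/(0.85 × 3 × 39) = 1.825 in.
Since a = 1.825 ≤ h_f = 6.1 in, the stress block lies entirely in the flange; analyse as a rectangular beam of width b_f.
M_n = T(d − a/2) = 181.5 × (18.6 − 0.9125) = 3210.3 kip·in.
M_n = 3210.3/12 = 267.53 kip·ft.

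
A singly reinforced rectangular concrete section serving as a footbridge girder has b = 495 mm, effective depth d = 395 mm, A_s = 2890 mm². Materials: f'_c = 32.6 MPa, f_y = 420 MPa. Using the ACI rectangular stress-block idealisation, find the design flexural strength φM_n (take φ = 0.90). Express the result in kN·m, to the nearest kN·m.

T = A_s f_y = 2890 × 420 = 1213800 N = 1213.8 kN.
From C = T: a = T/(0.85 f'_c b) = 1213800/(0.85 × 32.6 × 495) = 88.49 mm.
M_n = T(d − a/2) = 1213.8 kN × (395 − 44.245) mm = 425.75 kN·m.
φM_n = 0.90 × 425.75 = 383.18 kN·m.

φM_n ≈ 383 kN·m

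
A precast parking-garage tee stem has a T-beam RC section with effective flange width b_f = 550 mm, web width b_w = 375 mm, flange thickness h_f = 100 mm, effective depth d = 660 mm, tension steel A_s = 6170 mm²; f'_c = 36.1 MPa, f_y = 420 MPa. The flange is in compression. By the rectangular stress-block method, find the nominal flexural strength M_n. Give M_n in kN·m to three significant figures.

Tension: T = A_s f_y = 6170 × 420 = 2591400 N.
Try a within the flange: a = T/(0.85 f'_c b_f) = 2591400/(0.85 × 36.1 × 550) = 153.55 mm.
a = 153.55 > h_f = 100 mm: the block extends into the web. Split into flange-overhang and web parts.
C_f = 0.85 f'_c (b_f − b_w) h_f = 0.85 × 36.1 × (550 − 375) × 100 = 536988 N.
Remaining web compression depth: a_w = (T − C_f)/(0.85 f'_c b_w) = (2591400 − 536988)/(0.85 × 36.1 × 375) = 178.54 mm.
M_n = C_f(d − h_f/2) + (T − C_f)(d − a_w/2) = 536988 × (660 − 50) + 2054412 × (660 − 89.27) = 327.56 + 1172.51 = 1500.07 × 10⁶ N·mm.
M_n = 1500.07 kN·m.

M_n ≈ 1500 kN·m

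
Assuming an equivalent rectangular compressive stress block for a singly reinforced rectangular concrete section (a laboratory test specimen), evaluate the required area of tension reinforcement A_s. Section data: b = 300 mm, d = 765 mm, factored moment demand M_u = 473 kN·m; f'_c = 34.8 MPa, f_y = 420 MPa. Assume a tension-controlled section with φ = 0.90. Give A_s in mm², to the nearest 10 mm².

M_n = M_u/φ = 473/0.90 = 525.556 kN·m.
With M_n = 0.85 f'_c a b (d − a/2), solve the quadratic for a:
a = d − √(d² − 2M_n/(0.85 f'_c b)) = 765 − √(765² − 2 × 525.556×10⁶/(0.85 × 34.8 × 300)) = 81.79 mm.
A_s = 0.85 f'_c a b / f_y = 0.85 × 34.8 × 81.79 × 300 / 420 = 1728.1 mm².

A_s ≈ 1730 mm²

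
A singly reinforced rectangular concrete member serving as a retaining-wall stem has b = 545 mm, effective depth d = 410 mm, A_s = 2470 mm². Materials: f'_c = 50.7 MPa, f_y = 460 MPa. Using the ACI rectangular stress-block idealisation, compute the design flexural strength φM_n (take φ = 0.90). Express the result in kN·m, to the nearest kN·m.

T = A_s f_y = 2470 × 460 = 1136200 N = 1136.2 kN.
From C = T: a = T/(0.85 f'_c b) = 1136200/(0.85 × 50.7 × 545) = 48.38 mm.
M_n = T(d − a/2) = 1136.2 kN × (410 − 24.19) mm = 438.36 kN·m.
φM_n = 0.90 × 438.36 = 394.52 kN·m.

φM_n ≈ 395 kN·m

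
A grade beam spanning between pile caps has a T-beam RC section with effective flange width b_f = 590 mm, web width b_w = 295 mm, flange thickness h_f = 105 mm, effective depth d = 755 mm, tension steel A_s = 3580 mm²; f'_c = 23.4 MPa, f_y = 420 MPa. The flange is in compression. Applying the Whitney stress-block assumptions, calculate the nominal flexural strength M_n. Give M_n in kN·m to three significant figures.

Tension: T = A_s f_y = 3580 × 420 = 1503600 N.
Try a within the flange: a = T/(0.85 f'_c b_f) = 1503600/(0.85 × 23.4 × 590) = 128.13 mm.
a = 128.13 > h_f = 105 mm: the block extends into the web. Split into flange-overhang and web parts.
C_f = 0.85 f'_c (b_f − b_w) h_f = 0.85 × 23.4 × (590 − 295) × 105 = 616093 N.
Remaining web compression depth: a_w = (T − C_f)/(0.85 f'_c b_w) = (1503600 − 616093)/(0.85 × 23.4 × 295) = 151.26 mm.
M_n = C_f(d − h_f/2) + (T − C_f)(d − a_w/2) = 616093 × (755 − 52.5) + 887507 × (755 − 75.63) = 432.81 + 602.95 = 1035.76 × 10⁶ N·mm.
M_n = 1035.76 kN·m.

M_n ≈ 1040 kN·m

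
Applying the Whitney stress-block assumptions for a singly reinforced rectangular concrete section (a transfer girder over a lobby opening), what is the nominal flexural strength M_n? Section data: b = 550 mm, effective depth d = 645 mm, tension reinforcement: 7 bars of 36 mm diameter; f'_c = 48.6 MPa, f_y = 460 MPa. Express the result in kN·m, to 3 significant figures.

M_n ≈ 1880 kN·m

A_s = 7 × 1018 = 7126 mm².
T = A_s f_y = 7126 × 460 = 3277960 N = 3277.96 kN.
From C = T: a = T/(0.85 f'_c b) = 3277960/(0.85 × 48.6 × 550) = 144.27 mm.
M_n = T(d − a/2) = 3277.96 kN × (645 − 72.135) mm = 1877.83 kN·m.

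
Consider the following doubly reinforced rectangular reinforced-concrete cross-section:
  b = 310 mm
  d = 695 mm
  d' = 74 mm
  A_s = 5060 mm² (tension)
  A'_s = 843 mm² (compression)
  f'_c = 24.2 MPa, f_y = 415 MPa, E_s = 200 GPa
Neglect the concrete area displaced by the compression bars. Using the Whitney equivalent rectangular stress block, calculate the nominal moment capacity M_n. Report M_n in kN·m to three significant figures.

M_n ≈ 1190 kN·m

Assume both tension and compression steel yield.
Net tension couple steel: A_s − A'_s = 4217 mm².
a = (A_s − A'_s) f_y / (0.85 f'_c b) = 1750055/(0.85 × 24.2 × 310) = 274.45 mm.
c = a/β₁ = 274.45/0.85 = 322.88 mm; ε'_s = 0.003(c − d')/c = 0.0023 ≥ f_y/E_s = 0.0021, so compression steel does yield.
M_n = (A_s − A'_s) f_y (d − a/2) + A'_s f_y (d − d') = [1750055 × (695 − 137.225) + 349845 × (695 − 74)] × 10⁻⁶ = 976.14 + 217.25 = 1193.39 kN·m.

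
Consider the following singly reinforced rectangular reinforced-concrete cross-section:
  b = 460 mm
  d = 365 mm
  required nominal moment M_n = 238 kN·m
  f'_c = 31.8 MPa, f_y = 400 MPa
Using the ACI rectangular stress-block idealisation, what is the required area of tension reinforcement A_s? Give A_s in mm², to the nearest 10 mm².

A_s ≈ 1770 mm²

With M_n = 0.85 f'_c a b (d − a/2), solve the quadratic for a:
a = d − √(d² − 2M_n/(0.85 f'_c b)) = 365 − √(365² − 2 × 238×10⁶/(0.85 × 31.8 × 460)) = 56.87 mm.
A_s = 0.85 f'_c a b / f_y = 0.85 × 31.8 × 56.87 × 460 / 400 = 1767.8 mm².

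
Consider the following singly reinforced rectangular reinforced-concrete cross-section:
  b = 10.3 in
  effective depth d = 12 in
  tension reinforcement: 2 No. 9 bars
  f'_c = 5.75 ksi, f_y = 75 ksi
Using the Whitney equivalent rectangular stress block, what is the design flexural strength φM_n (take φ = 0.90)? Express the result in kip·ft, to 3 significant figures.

A_s = 2 × 1 = 2 in².
T = A_s f_y = 2 × 75 = 150 kips.
a = T/(0.85 f'_c b) = 150/(0.85 × 5.75 × 10.3) = 2.980 in.
M_n = T(d − a/2) = 150 × (12 − 1.49) = 1576.5 kip·in = 1576.5/12 = 131.38 kip·ft.
φM_n = 0.90 × 131.38 = 118.24 kip·ft.

φM_n ≈ 118 kip·ft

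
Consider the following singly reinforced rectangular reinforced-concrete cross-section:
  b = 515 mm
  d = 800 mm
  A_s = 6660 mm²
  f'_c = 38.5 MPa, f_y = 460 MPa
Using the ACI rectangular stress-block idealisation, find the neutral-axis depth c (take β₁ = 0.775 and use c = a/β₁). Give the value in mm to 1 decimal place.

T = A_s f_y = 6660 × 460 = 3063600 N = 3063.6 kN.
Setting C = 0.85 f'_c a b equal to T: a = 3063600/(0.85 × 38.5 × 515) = 181.780 mm.
With β₁ = 0.775, c = a/β₁ = 181.780/0.775 = 234.6 mm.

c ≈ 234.6 mm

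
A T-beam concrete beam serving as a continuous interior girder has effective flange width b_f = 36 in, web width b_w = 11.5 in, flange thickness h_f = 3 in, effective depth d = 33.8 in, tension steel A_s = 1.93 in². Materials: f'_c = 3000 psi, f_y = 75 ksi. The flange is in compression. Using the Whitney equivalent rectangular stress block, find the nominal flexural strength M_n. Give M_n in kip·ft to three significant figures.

Tension: T = A_s f_y = 1.93 × 75 = 144.75 kips.
Try a within the flange: a = T/(0.85 f'_c b_f) = 144.75/(0.85 × 3 × 36) = 1.577 in.
Since a = 1.577 ≤ h_f = 3 in, the stress block lies entirely in the flange; analyse as a rectangular beam of width b_f.
M_n = T(d − a/2) = 144.75 × (33.8 − 0.7885) = 4778.4 kip·in.
M_n = 4778.4/12 = 398.20 kip·ft.

M_n ≈ 398 kip·ft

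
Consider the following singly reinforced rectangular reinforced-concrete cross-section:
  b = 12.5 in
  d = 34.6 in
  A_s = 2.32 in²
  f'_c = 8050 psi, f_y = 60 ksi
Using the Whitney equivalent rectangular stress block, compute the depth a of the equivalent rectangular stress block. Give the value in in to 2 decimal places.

a ≈ 1.63 in

T = A_s f_y = 2.32 × 60 = 139.2 kips.
a = T/(0.85 f'_c b) = 139.2/(0.85 × 8.05 × 12.5) = 1.63 in.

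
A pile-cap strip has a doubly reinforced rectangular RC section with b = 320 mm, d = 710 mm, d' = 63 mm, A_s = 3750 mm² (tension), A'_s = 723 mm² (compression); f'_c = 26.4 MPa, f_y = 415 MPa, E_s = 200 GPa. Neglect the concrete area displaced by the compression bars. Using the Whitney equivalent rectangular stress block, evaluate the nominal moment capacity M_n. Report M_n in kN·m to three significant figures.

Assume both tension and compression steel yield.
Net tension couple steel: A_s − A'_s = 3027 mm².
a = (A_s − A'_s) f_y / (0.85 f'_c b) = 1256205/(0.85 × 26.4 × 320) = 174.94 mm.
c = a/β₁ = 174.94/0.85 = 205.81 mm; ε'_s = 0.003(c − d')/c = 0.0021 ≥ f_y/E_s = 0.0021, so compression steel does yield.
M_n = (A_s − A'_s) f_y (d − a/2) + A'_s f_y (d − d') = [1256205 × (710 − 87.47) + 300045 × (710 − 63)] × 10⁻⁶ = 782.03 + 194.13 = 976.16 kN·m.

M_n ≈ 976 kN·m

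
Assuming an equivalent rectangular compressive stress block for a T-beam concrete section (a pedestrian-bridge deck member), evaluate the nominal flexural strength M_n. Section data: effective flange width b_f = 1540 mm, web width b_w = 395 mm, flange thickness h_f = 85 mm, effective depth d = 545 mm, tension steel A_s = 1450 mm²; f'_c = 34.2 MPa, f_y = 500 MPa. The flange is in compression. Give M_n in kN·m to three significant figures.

M_n ≈ 389 kN·m

Tension: T = A_s f_y = 1450 × 500 = 725000 N.
Try a within the flange: a = T/(0.85 f'_c b_f) = 725000/(0.85 × 34.2 × 1540) = 16.19 mm.
Since a = 16.19 ≤ h_f = 85 mm, the stress block lies entirely in the flange; analyse as a rectangular beam of width b_f.
M_n = T(d − a/2) = 725000 × (545 − 8.095) = 389.26 × 10⁶ N·mm.
M_n = 389.26 kN·m.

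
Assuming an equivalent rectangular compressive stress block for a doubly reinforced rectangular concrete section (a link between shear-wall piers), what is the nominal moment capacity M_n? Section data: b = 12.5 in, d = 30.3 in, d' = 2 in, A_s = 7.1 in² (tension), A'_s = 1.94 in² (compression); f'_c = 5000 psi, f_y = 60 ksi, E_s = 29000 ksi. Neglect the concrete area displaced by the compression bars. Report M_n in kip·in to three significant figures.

Assume both steels yield.
a = (A_s − A'_s) f_y/(0.85 f'_c b) = (7.1 − 1.94) × 60/(0.85 × 5 × 12.5) = 5.828 in.
c = a/β₁ = 5.828/0.8 = 7.285 in; ε'_s = 0.003(c − d')/c = 0.0022 ≥ ε_y = 0.0021, so the compression steel yields.
M_n = (A_s − A'_s) f_y (d − a/2) + A'_s f_y (d − d') = 309.6 × (30.3 − 2.914) + 116.4 × (30.3 − 2) = 8478.7 + 3294.1 = 11772.8 kip·in.

M_n ≈ 11800 kip·in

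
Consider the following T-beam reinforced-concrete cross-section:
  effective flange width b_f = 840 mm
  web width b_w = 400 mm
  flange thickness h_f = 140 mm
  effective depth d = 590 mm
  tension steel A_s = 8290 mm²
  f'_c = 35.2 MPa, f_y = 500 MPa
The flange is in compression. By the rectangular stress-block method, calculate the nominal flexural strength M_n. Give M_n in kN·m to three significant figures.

Tension: T = A_s f_y = 8290 × 500 = 4145000 N.
Try a within the flange: a = T/(0.85 f'_c b_f) = 4145000/(0.85 × 35.2 × 840) = 164.92 mm.
a = 164.92 > h_f = 140 mm: the block extends into the web. Split into flange-overhang and web parts.
C_f = 0.85 f'_c (b_f − b_w) h_f = 0.85 × 35.2 × (840 − 400) × 140 = 1843072 N.
Remaining web compression depth: a_w = (T − C_f)/(0.85 f'_c b_w) = (4145000 − 1843072)/(0.85 × 35.2 × 400) = 192.34 mm.
M_n = C_f(d − h_f/2) + (T − C_f)(d − a_w/2) = 1843072 × (590 − 70) + 2301928 × (590 − 96.17) = 958.40 + 1136.76 = 2095.16 × 10⁶ N·mm.
M_n = 2095.16 kN·m.

M_n ≈ 2100 kN·m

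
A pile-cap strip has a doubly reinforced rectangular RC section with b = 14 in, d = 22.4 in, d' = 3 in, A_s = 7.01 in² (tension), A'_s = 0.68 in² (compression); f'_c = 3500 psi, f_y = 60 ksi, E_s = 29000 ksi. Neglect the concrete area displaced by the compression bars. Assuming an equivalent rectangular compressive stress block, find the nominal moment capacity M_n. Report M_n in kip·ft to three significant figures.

M_n ≈ 631 kip·ft

Assume both steels yield.
a = (A_s − A'_s) f_y/(0.85 f'_c b) = (7.01 − 0.68) × 60/(0.85 × 3.5 × 14) = 9.119 in.
c = a/β₁ = 9.119/0.85 = 10.728 in; ε'_s = 0.003(c − d')/c = 0.0022 ≥ ε_y = 0.0021, so the compression steel yields.
M_n = (A_s − A'_s) f_y (d − a/2) + A'_s f_y (d − d') = 379.8 × (22.4 − 4.5595) + 40.8 × (22.4 − 3) = 6775.8 + 791.5 = 7567.3 kip·in = 7567.3/12 = 630.61 kip·ft.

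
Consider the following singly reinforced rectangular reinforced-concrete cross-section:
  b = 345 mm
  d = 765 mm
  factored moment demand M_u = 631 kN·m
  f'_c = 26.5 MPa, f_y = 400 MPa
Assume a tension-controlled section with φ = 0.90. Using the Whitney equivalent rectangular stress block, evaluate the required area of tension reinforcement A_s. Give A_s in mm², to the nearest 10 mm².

A_s ≈ 2500 mm²

M_n = M_u/φ = 631/0.90 = 701.111 kN·m.
With M_n = 0.85 f'_c a b (d − a/2), solve the quadratic for a:
a = d − √(d² − 2M_n/(0.85 f'_c b)) = 765 − √(765² − 2 × 701.111×10⁶/(0.85 × 26.5 × 345)) = 128.77 mm.
A_s = 0.85 f'_c a b / f_y = 0.85 × 26.5 × 128.77 × 345 / 400 = 2501.7 mm².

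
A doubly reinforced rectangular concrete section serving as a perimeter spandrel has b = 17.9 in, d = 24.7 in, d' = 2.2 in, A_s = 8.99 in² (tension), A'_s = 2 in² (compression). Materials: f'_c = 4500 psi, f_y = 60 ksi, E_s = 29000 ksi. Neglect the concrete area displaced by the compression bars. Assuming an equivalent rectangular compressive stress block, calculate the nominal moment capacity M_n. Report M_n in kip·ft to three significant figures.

M_n ≈ 981 kip·ft

Assume both steels yield.
a = (A_s − A'_s) f_y/(0.85 f'_c b) = (8.99 − 2) × 60/(0.85 × 4.5 × 17.9) = 6.126 in.
c = a/β₁ = 6.126/0.825 = 7.425 in; ε'_s = 0.003(c − d')/c = 0.0021 ≥ ε_y = 0.0021, so the compression steel yields.
M_n = (A_s − A'_s) f_y (d − a/2) + A'_s f_y (d − d') = 419.4 × (24.7 − 3.063) + 120 × (24.7 − 2.2) = 9074.6 + 2700.0 = 11774.6 kip·in = 11774.6/12 = 981.22 kip·ft.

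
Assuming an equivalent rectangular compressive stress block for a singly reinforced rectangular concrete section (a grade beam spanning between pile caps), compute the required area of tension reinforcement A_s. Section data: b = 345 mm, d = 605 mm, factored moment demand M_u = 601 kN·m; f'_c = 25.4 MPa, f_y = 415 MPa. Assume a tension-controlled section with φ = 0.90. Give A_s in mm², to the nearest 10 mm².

A_s ≈ 3100 mm²

M_n = M_u/φ = 601/0.90 = 667.778 kN·m.
With M_n = 0.85 f'_c a b (d − a/2), solve the quadratic for a:
a = d − √(d² − 2M_n/(0.85 f'_c b)) = 605 − √(605² − 2 × 667.778×10⁶/(0.85 × 25.4 × 345)) = 172.89 mm.
A_s = 0.85 f'_c a b / f_y = 0.85 × 25.4 × 172.89 × 345 / 415 = 3103.1 mm².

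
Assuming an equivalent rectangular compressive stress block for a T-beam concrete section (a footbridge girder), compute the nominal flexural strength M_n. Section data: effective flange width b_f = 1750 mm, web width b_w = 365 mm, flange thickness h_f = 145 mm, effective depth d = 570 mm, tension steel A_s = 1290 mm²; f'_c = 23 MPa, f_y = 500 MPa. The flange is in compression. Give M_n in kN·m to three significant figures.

M_n ≈ 362 kN·m

Tension: T = A_s f_y = 1290 × 500 = 645000 N.
Try a within the flange: a = T/(0.85 f'_c b_f) = 645000/(0.85 × 23 × 1750) = 18.85 mm.
Since a = 18.85 ≤ h_f = 145 mm, the stress block lies entirely in the flange; analyse as a rectangular beam of width b_f.
M_n = T(d − a/2) = 645000 × (570 − 9.425) = 361.57 × 10⁶ N·mm.
M_n = 361.57 kN·m.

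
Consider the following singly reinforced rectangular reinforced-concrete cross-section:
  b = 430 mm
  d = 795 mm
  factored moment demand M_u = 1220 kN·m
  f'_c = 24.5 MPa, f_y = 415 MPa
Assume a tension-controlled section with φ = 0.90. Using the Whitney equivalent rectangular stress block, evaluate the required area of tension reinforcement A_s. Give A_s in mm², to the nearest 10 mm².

A_s ≈ 4770 mm²

M_n = M_u/φ = 1220/0.90 = 1355.56 kN·m.
With M_n = 0.85 f'_c a b (d − a/2), solve the quadratic for a:
a = d − √(d² − 2M_n/(0.85 f'_c b)) = 795 − √(795² − 2 × 1355.56×10⁶/(0.85 × 24.5 × 430)) = 221.18 mm.
A_s = 0.85 f'_c a b / f_y = 0.85 × 24.5 × 221.18 × 430 / 415 = 4772.6 mm².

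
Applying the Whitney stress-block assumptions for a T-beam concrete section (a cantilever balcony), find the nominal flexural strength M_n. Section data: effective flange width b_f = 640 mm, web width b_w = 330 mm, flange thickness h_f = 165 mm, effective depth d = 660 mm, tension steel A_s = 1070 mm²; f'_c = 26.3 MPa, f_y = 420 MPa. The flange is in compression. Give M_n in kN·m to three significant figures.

M_n ≈ 290 kN·m

Tension: T = A_s f_y = 1070 × 420 = 449400 N.
Try a within the flange: a = T/(0.85 f'_c b_f) = 449400/(0.85 × 26.3 × 640) = 31.41 mm.
Since a = 31.41 ≤ h_f = 165 mm, the stress block lies entirely in the flange; analyse as a rectangular beam of width b_f.
M_n = T(d − a/2) = 449400 × (660 − 15.705) = 289.55 × 10⁶ N·mm.
M_n = 289.55 kN·m.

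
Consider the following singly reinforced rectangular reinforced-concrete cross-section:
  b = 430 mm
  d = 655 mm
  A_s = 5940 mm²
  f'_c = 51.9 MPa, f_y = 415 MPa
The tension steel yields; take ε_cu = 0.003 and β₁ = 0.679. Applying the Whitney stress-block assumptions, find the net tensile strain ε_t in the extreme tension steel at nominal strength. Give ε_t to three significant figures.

a = A_s f_y/(0.85 f'_c b) = 129.95 mm.
β₁ = 0.679, so c = a/β₁ = 129.95/0.679 = 191.38 mm.
From the linear strain diagram with ε_cu = 0.003: ε_t = 0.003 (d − c)/c = 0.003 × (655 − 191.38)/191.38 = 0.00727.
Since ε_t ≥ 0.005, the section is tension-controlled.

ε_t ≈ 0.00727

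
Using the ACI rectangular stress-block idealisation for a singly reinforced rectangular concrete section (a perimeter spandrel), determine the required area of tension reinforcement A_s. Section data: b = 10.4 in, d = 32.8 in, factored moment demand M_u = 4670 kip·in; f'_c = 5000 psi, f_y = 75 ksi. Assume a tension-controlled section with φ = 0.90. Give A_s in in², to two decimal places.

A_s ≈ 2.24 in²

M_n = M_u/φ = 4670/0.90 = 5188.89 kip·in.
From M_n = 0.85 f'_c a b (d − a/2):
a = d − √(d² − 2M_n/(0.85 f'_c b)) = 32.8 − √(32.8² − 2 × 5188.89/(0.85 × 5 × 10.4)) = 3.799 in.
A_s = 0.85 f'_c a b / f_y = 0.85 × 5 × 3.799 × 10.4 / 75 = 2.239 in².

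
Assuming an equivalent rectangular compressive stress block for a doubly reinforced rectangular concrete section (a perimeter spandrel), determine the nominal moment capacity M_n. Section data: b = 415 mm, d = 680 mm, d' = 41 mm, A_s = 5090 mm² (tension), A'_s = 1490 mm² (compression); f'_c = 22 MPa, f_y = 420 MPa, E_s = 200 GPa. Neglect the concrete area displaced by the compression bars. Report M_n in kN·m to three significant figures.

M_n ≈ 1280 kN·m

Assume both tension and compression steel yield.
Net tension couple steel: A_s − A'_s = 3600 mm².
a = (A_s − A'_s) f_y / (0.85 f'_c b) = 1512000/(0.85 × 22 × 415) = 194.83 mm.
c = a/β₁ = 194.83/0.85 = 229.21 mm; ε'_s = 0.003(c − d')/c = 0.0025 ≥ f_y/E_s = 0.0021, so compression steel does yield.
M_n = (A_s − A'_s) f_y (d − a/2) + A'_s f_y (d − d') = [1512000 × (680 − 97.415) + 625800 × (680 − 41)] × 10⁻⁶ = 880.87 + 399.89 = 1280.76 kN·m.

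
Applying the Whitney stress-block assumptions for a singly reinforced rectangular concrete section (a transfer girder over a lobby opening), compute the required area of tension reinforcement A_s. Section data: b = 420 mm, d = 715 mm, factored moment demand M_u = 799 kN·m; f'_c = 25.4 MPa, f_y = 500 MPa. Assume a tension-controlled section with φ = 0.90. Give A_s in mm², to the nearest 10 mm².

A_s ≈ 2780 mm²

M_n = M_u/φ = 799/0.90 = 887.778 kN·m.
With M_n = 0.85 f'_c a b (d − a/2), solve the quadratic for a:
a = d − √(d² − 2M_n/(0.85 f'_c b)) = 715 − √(715² − 2 × 887.778×10⁶/(0.85 × 25.4 × 420)) = 153.38 mm.
A_s = 0.85 f'_c a b / f_y = 0.85 × 25.4 × 153.38 × 420 / 500 = 2781.6 mm².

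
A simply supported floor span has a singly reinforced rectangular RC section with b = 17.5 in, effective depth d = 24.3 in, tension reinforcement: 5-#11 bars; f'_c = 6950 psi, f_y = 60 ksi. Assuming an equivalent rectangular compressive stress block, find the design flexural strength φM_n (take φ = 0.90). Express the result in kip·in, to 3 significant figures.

A_s = 5 × 1.56 = 7.8 in².
T = A_s f_y = 7.8 × 60 = 468 kips.
a = T/(0.85 f'_c b) = 468/(0.85 × 6.95 × 17.5) = 4.527 in.
M_n = T(d − a/2) = 468 × (24.3 − 2.2635) = 10313.1 kip·in.
φM_n = 0.90 × 10313.1 = 9281.8 kip·in.

φM_n ≈ 9280 kip·in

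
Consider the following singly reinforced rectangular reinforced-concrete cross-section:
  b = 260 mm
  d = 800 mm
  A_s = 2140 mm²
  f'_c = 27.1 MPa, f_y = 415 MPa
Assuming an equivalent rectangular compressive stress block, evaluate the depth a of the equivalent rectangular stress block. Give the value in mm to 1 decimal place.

T = A_s f_y = 2140 × 415 = 888100 N = 888.1 kN.
Setting C = 0.85 f'_c a b equal to T: a = 888100/(0.85 × 27.1 × 260) = 148.3 mm.

a ≈ 148.3 mm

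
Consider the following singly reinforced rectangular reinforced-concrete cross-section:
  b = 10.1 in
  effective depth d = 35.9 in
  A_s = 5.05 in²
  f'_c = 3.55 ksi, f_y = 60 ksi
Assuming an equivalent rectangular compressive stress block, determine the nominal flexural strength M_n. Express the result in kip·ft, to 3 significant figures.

M_n ≈ 781 kip·ft

T = A_s f_y = 5.05 × 60 = 303 kips.
a = T/(0.85 f'_c b) = 303/(0.85 × 3.55 × 10.1) = 9.942 in.
M_n = T(d − a/2) = 303 × (35.9 − 4.971) = 9371.5 kip·in = 9371.5/12 = 780.96 kip·ft.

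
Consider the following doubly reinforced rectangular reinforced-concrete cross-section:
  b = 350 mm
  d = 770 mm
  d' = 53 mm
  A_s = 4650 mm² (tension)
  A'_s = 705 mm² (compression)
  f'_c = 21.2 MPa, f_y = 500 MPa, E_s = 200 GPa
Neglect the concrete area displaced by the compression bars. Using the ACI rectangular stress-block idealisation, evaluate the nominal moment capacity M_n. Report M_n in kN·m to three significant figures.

M_n ≈ 1460 kN·m

Assume both tension and compression steel yield.
Net tension couple steel: A_s − A'_s = 3945 mm².
a = (A_s − A'_s) f_y / (0.85 f'_c b) = 1972500/(0.85 × 21.2 × 350) = 312.75 mm.
c = a/β₁ = 312.75/0.85 = 367.94 mm; ε'_s = 0.003(c − d')/c = 0.0026 ≥ f_y/E_s = 0.0025, so compression steel does yield.
M_n = (A_s − A'_s) f_y (d − a/2) + A'_s f_y (d − d') = [1972500 × (770 − 156.375) + 352500 × (770 − 53)] × 10⁻⁶ = 1210.38 + 252.74 = 1463.12 kN·m.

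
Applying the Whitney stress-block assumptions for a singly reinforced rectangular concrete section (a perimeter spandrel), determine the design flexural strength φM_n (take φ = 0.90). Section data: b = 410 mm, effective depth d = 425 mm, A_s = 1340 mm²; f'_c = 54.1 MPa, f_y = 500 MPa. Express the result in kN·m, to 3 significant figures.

φM_n ≈ 246 kN·m

T = A_s f_y = 1340 × 500 = 670000 N = 670 kN.
From C = T: a = T/(0.85 f'_c b) = 670000/(0.85 × 54.1 × 410) = 35.54 mm.
M_n = T(d − a/2) = 670 kN × (425 − 17.77) mm = 272.84 kN·m.
φM_n = 0.90 × 272.84 = 245.56 kN·m.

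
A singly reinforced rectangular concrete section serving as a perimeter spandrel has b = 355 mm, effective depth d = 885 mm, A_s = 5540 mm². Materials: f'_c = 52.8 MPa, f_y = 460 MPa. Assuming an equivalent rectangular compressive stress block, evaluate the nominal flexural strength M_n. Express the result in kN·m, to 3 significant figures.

T = A_s f_y = 5540 × 460 = 2548400 N = 2548.4 kN.
From C = T: a = T/(0.85 f'_c b) = 2548400/(0.85 × 52.8 × 355) = 159.95 mm.
M_n = T(d − a/2) = 2548.4 kN × (885 − 79.975) mm = 2051.53 kN·m.

M_n ≈ 2050 kN·m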